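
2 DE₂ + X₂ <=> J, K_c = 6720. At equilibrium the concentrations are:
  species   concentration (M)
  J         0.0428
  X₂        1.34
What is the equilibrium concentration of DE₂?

[DE₂] = 0.00218 M

At equilibrium, K_c = [J] / ([DE₂]²·[X₂]) = 6720.
(0.0428) / (([DE₂])²·(1.34)) = 6720
[DE₂]² = 4.75×10⁻⁶ ⇒ [DE₂] = 0.00218 M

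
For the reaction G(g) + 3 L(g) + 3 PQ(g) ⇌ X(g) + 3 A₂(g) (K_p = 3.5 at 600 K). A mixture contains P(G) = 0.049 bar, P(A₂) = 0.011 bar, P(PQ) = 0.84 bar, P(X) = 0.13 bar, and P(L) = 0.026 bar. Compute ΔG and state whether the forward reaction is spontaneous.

Q_p = P(X)·P(A₂)³ / (P(G)·P(L)³·P(PQ)³) = (0.13)·(0.011)³ / ((0.049)·(0.026)³·(0.84)³) = 0.339
ΔG = RT ln(Q_p/K_p) = (8.314 J mol⁻¹ K⁻¹)(600 K) × ln(0.339/3.5)
   = (4.988 kJ/mol)(-2.335) = -11.6 kJ/mol
ΔG < 0, so the forward reaction is spontaneous (proceeds forward).

ΔG = -11.6 kJ/mol; the forward reaction is spontaneous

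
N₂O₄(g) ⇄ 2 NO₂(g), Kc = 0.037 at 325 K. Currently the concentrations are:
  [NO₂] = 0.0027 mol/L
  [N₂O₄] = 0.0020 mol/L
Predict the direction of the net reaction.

toward products

Qc = [NO₂]² / [N₂O₄] = (0.0027)² / (0.0020) = 0.0036
Qc = 0.0036 < Kc = 0.037, so the forward reaction proceeds.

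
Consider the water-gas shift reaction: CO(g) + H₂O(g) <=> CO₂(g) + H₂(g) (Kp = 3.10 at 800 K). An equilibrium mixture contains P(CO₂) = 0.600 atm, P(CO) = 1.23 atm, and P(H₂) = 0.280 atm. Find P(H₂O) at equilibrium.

At equilibrium, Kp = P(CO₂)·P(H₂) / (P(CO)·P(H₂O)) = 3.10.
(0.600)·(0.280) / ((1.23)·(P(H₂O))) = 3.10
P(H₂O) = 0.0441 atm

P(H₂O) = 0.0441 atm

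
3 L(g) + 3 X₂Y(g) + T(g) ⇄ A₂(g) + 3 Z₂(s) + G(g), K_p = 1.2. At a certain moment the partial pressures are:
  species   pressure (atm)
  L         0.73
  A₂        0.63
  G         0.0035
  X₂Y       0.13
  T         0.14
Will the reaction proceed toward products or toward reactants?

(Z₂ is a pure solid — omitted from Q_p.)
Q_p = P(A₂)·P(G) / (P(L)³·P(X₂Y)³·P(T)) = (0.63)·(0.0035) / ((0.73)³·(0.13)³·(0.14)) = 18
Q_p = 18 > K_p = 1.2, so the reverse reaction proceeds.

to the left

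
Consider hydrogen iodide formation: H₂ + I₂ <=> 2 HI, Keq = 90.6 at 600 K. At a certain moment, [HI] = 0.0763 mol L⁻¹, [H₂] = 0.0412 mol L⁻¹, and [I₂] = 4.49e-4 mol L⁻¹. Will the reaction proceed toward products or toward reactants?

Q = [HI]² / ([H₂]·[I₂]) = (0.0763)² / ((0.0412)·(4.49e-4)) = 315
Q = 315 > Keq = 90.6, so the reverse reaction proceeds.

in the reverse direction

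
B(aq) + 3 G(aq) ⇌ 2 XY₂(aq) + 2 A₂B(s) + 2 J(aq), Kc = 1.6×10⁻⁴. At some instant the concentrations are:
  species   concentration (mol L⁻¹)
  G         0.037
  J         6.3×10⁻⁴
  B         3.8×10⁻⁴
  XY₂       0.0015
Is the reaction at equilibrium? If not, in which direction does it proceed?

(A₂B is a pure solid — omitted from Qc.)
Qc = [XY₂]²·[J]² / ([B]·[G]³) = (0.0015)²·(6.3×10⁻⁴)² / ((3.8×10⁻⁴)·(0.037)³) = 4.6×10⁻⁵
Qc = 4.6×10⁻⁵ < Kc = 1.6×10⁻⁴, so the forward reaction proceeds.

toward products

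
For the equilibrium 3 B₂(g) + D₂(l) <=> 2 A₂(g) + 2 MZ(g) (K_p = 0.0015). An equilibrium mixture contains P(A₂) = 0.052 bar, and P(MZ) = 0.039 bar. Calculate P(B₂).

(D₂ is a pure liquid — omitted from K_p.)
At equilibrium, K_p = P(A₂)²·P(MZ)² / P(B₂)³ = 0.0015.
(0.052)²·(0.039)² / (P(B₂))³ = 0.0015
P(B₂)³ = 0.00274 ⇒ P(B₂) = 0.14 bar

P(B₂) = 0.14 bar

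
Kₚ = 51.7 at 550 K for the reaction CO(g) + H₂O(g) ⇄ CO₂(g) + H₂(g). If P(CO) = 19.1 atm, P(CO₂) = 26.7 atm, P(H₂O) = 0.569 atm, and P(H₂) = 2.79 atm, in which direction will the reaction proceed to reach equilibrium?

to the right

Qₚ = P(CO₂)·P(H₂) / (P(CO)·P(H₂O)) = (26.7)·(2.79) / ((19.1)·(0.569)) = 6.85
Qₚ = 6.85 < Kₚ = 51.7, so the forward reaction proceeds.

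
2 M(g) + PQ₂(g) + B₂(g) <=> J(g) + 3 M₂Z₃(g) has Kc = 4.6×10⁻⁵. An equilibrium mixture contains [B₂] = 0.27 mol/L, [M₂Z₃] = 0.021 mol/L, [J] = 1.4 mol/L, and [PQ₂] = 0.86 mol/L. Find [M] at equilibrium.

At equilibrium, Kc = [J]·[M₂Z₃]³ / ([M]²·[PQ₂]·[B₂]) = 4.6×10⁻⁵.
(1.4)·(0.021)³ / (([M])²·(0.86)·(0.27)) = 4.6×10⁻⁵
[M]² = 1.21 ⇒ [M] = 1.1 mol/L

[M] = 1.1 mol/L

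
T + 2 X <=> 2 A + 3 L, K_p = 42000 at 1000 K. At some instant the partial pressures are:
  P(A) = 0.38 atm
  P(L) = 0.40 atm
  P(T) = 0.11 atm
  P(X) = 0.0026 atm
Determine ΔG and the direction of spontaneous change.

ΔG = -10.1 kJ/mol; the forward reaction is spontaneous

Q_p = P(A)²·P(L)³ / (P(T)·P(X)²) = (0.38)²·(0.40)³ / ((0.11)·(0.0026)²) = 12400
ΔG = RT ln(Q_p/K_p) = (8.314 J mol⁻¹ K⁻¹)(1000 K) × ln(12400/42000)
   = (8.314 kJ/mol)(-1.220) = -10.1 kJ/mol
ΔG < 0, so the forward reaction is spontaneous (proceeds forward).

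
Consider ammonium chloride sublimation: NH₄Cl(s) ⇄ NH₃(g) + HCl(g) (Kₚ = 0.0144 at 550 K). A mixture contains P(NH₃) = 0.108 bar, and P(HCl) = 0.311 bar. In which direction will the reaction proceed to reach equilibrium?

to the left

(NH₄Cl is a pure solid — omitted from Qₚ.)
Qₚ = P(NH₃)·P(HCl) = (0.108)·(0.311) = 0.0336
Qₚ = 0.0336 > Kₚ = 0.0144, so the reverse reaction proceeds.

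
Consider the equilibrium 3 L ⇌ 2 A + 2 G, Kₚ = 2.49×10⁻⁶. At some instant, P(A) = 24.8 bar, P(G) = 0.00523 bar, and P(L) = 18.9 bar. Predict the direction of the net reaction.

neither direction; the system is at equilibrium

Qₚ = P(A)²·P(G)² / P(L)³ = (24.8)²·(0.00523)² / (18.9)³ = 2.49×10⁻⁶
Qₚ = 2.49×10⁻⁶ = Kₚ, so the system is already at equilibrium.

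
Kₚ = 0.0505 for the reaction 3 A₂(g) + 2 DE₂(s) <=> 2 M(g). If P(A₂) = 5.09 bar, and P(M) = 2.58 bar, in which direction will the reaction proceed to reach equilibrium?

at equilibrium

(DE₂ is a pure solid — omitted from Qₚ.)
Qₚ = P(M)² / P(A₂)³ = (2.58)² / (5.09)³ = 0.0505
Qₚ = 0.0505 = Kₚ, so the system is already at equilibrium.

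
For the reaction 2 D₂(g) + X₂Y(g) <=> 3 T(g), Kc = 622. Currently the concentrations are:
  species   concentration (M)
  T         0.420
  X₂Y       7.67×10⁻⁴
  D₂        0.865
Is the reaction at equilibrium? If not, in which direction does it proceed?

forward (toward products)

Qc = [T]³ / ([D₂]²·[X₂Y]) = (0.420)³ / ((0.865)²·(7.67×10⁻⁴)) = 129
Qc = 129 < Kc = 622, so the forward reaction proceeds.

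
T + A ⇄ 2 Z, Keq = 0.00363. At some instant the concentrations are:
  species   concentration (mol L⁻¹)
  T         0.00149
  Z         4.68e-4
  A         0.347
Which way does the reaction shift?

toward products

Q = [Z]² / ([T]·[A]) = (4.68e-4)² / ((0.00149)·(0.347)) = 4.24e-4
Q = 4.24e-4 < Keq = 0.00363, so the forward reaction proceeds.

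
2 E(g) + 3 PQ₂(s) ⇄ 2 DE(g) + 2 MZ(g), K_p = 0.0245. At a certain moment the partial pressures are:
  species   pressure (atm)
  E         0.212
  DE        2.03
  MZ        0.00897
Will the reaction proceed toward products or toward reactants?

forward (toward products)

(PQ₂ is a pure solid — omitted from Q_p.)
Q_p = P(DE)²·P(MZ)² / P(E)² = (2.03)²·(0.00897)² / (0.212)² = 0.00738
Q_p = 0.00738 < K_p = 0.0245, so the forward reaction proceeds.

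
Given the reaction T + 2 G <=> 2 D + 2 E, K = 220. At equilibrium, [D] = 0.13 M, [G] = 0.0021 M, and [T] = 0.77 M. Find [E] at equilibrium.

[E] = 0.21 M

At equilibrium, K = [D]²·[E]² / ([T]·[G]²) = 220.
(0.13)²·([E])² / ((0.77)·(0.0021)²) = 220
[E]² = 0.0442 ⇒ [E] = 0.21 M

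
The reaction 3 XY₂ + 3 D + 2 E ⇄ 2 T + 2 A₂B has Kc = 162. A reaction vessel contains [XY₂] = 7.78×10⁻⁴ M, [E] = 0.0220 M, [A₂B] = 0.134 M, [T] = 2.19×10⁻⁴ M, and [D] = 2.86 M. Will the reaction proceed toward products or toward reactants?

Qc = [T]²·[A₂B]² / ([XY₂]³·[D]³·[E]²) = (2.19×10⁻⁴)²·(0.134)² / ((7.78×10⁻⁴)³·(2.86)³·(0.0220)²) = 162
Qc = 162 = Kc, so the system is already at equilibrium.

at equilibrium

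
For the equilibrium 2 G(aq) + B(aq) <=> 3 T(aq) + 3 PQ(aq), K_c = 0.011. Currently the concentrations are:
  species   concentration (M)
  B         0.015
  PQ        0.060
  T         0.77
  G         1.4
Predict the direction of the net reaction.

toward products

Q_c = [T]³·[PQ]³ / ([G]²·[B]) = (0.77)³·(0.060)³ / ((1.4)²·(0.015)) = 0.0034
Q_c = 0.0034 < K_c = 0.011, so the forward reaction proceeds.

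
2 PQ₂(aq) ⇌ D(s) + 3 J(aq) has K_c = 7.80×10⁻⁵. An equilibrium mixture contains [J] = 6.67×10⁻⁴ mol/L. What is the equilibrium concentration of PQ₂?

[PQ₂] = 0.00195 mol/L

(D is a pure solid — omitted from K_c.)
At equilibrium, K_c = [J]³ / [PQ₂]² = 7.80×10⁻⁵.
(6.67×10⁻⁴)³ / ([PQ₂])² = 7.80×10⁻⁵
[PQ₂]² = 3.80×10⁻⁶ ⇒ [PQ₂] = 0.00195 mol/L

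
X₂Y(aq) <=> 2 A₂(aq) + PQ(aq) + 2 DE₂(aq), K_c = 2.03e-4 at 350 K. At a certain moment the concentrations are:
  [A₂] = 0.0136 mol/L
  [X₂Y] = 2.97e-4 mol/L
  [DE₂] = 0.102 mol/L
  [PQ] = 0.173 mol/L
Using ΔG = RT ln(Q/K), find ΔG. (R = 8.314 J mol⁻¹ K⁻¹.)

Q_c = [A₂]²·[PQ]·[DE₂]² / [X₂Y] = (0.0136)²·(0.173)·(0.102)² / (2.97e-4) = 0.00112
ΔG = RT ln(Q_c/K_c) = (8.314 J mol⁻¹ K⁻¹)(350 K) × ln(0.00112/2.03e-4)
   = (2.910 kJ/mol)(1.708) = 4.97 kJ/mol
ΔG > 0, so the forward reaction is non-spontaneous (proceeds in reverse).

ΔG = 4.97 kJ/mol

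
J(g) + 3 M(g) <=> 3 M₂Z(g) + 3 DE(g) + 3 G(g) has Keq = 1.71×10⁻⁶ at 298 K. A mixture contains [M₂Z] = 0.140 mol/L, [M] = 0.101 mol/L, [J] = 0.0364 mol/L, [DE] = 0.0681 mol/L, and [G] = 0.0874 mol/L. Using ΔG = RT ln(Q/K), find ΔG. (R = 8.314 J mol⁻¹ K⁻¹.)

Q = [M₂Z]³·[DE]³·[G]³ / ([J]·[M]³) = (0.140)³·(0.0681)³·(0.0874)³ / ((0.0364)·(0.101)³) = 1.54×10⁻⁵
ΔG = RT ln(Q/Keq) = (8.314 J mol⁻¹ K⁻¹)(298 K) × ln(1.54×10⁻⁵/1.71×10⁻⁶)
   = (2.478 kJ/mol)(2.198) = 5.45 kJ/mol
ΔG > 0, so the forward reaction is non-spontaneous (proceeds in reverse).

ΔG = 5.45 kJ/mol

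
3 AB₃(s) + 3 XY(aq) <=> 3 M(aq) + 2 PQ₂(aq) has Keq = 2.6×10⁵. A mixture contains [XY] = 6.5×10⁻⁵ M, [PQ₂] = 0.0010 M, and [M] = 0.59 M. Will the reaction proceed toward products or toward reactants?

reverse (toward reactants)

(AB₃ is a pure solid — omitted from Q.)
Q = [M]³·[PQ₂]² / [XY]³ = (0.59)³·(0.0010)² / (6.5×10⁻⁵)³ = 7.5×10⁵
Q = 7.5×10⁵ > Keq = 2.6×10⁵, so the reverse reaction proceeds.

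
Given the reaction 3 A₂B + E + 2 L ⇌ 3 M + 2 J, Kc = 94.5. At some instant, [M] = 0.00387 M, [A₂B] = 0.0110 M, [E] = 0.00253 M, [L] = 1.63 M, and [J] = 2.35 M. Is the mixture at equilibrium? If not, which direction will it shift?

no; Q < K, reaction proceeds forward

Qc = [M]³·[J]² / ([A₂B]³·[E]·[L]²) = (0.00387)³·(2.35)² / ((0.0110)³·(0.00253)·(1.63)²) = 35.8
Qc = 35.8 < Kc = 94.5: net forward reaction.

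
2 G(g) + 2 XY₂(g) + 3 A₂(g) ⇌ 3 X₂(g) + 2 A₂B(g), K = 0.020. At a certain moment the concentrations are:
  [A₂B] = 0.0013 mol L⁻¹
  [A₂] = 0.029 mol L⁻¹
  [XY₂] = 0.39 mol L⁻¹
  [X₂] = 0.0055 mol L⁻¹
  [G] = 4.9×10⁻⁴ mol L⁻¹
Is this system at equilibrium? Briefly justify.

no; Q > K, reaction proceeds in reverse

Q = [X₂]³·[A₂B]² / ([G]²·[XY₂]²·[A₂]³) = (0.0055)³·(0.0013)² / ((4.9×10⁻⁴)²·(0.39)²·(0.029)³) = 0.32
Q = 0.32 > K = 0.020: net reverse reaction.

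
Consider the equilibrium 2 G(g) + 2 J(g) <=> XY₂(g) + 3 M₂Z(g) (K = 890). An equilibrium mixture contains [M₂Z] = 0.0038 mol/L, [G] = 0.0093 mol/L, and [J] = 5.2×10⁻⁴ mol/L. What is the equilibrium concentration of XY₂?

At equilibrium, K = [XY₂]·[M₂Z]³ / ([G]²·[J]²) = 890.
([XY₂])·(0.0038)³ / ((0.0093)²·(5.2×10⁻⁴)²) = 890
[XY₂] = 0.379 = 0.38 mol/L

[XY₂] = 0.38 mol/L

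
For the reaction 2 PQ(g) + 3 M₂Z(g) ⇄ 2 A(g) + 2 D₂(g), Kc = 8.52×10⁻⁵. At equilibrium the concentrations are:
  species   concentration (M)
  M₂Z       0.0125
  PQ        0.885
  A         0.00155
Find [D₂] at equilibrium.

At equilibrium, Kc = [A]²·[D₂]² / ([PQ]²·[M₂Z]³) = 8.52×10⁻⁵.
(0.00155)²·([D₂])² / ((0.885)²·(0.0125)³) = 8.52×10⁻⁵
[D₂]² = 5.42×10⁻⁵ ⇒ [D₂] = 0.00737 M

[D₂] = 0.00737 M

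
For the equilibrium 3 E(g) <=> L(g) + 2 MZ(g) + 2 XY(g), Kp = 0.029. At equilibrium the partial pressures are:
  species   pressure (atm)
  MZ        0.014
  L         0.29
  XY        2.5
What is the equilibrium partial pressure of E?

At equilibrium, Kp = P(L)·P(MZ)²·P(XY)² / P(E)³ = 0.029.
(0.29)·(0.014)²·(2.5)² / (P(E))³ = 0.029
P(E)³ = 0.0122 ⇒ P(E) = 0.23 atm

P(E) = 0.23 atm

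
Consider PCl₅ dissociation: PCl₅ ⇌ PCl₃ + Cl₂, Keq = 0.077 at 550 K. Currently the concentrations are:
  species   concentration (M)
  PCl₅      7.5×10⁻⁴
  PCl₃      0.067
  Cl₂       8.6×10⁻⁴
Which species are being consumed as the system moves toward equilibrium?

Q = [PCl₃]·[Cl₂] / [PCl₅] = (0.067)·(8.6×10⁻⁴) / (7.5×10⁻⁴) = 0.077
Q = 0.077 = Keq; the system is at equilibrium.

none (at equilibrium)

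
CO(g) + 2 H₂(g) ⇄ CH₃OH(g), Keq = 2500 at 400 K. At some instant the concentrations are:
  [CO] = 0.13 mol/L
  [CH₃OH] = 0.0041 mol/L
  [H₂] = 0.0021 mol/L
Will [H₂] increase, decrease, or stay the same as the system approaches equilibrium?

Q = [CH₃OH] / ([CO]·[H₂]²) = (0.0041) / ((0.13)·(0.0021)²) = 7200
Q = 7200 > Keq = 2500: net reverse reaction.
H₂ is a reactant, so it increases.

increase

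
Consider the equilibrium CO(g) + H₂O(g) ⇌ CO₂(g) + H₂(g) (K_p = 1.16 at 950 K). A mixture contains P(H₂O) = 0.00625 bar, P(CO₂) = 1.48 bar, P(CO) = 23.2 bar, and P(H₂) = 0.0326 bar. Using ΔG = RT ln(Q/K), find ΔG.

Q_p = P(CO₂)·P(H₂) / (P(CO)·P(H₂O)) = (1.48)·(0.0326) / ((23.2)·(0.00625)) = 0.333
ΔG = RT ln(Q_p/K_p) = (8.314 J mol⁻¹ K⁻¹)(950 K) × ln(0.333/1.16)
   = (7.898 kJ/mol)(-1.248) = -9.86 kJ/mol
ΔG < 0, so the forward reaction is spontaneous (proceeds forward).

ΔG = -9.86 kJ/mol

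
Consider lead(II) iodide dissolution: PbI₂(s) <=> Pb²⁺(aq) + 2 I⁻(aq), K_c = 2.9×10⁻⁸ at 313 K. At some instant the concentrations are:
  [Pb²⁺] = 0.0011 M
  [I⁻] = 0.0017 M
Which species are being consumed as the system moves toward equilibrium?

PbI₂ (reactants)

(PbI₂ is a pure solid — omitted from Q_c.)
Q_c = [Pb²⁺]·[I⁻]² = (0.0011)·(0.0017)² = 3.2×10⁻⁹
Q_c = 3.2×10⁻⁹ < K_c = 2.9×10⁻⁸: net forward reaction.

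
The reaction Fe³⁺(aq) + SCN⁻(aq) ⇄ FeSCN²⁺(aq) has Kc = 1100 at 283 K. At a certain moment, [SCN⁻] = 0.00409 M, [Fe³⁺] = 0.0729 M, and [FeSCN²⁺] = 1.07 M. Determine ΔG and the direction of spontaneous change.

ΔG = 2.78 kJ/mol; the forward reaction is non-spontaneous

Qc = [FeSCN²⁺] / ([Fe³⁺]·[SCN⁻]) = (1.07) / ((0.0729)·(0.00409)) = 3590
ΔG = RT ln(Qc/Kc) = (8.314 J mol⁻¹ K⁻¹)(283 K) × ln(3590/1100)
   = (2.353 kJ/mol)(1.183) = 2.78 kJ/mol
ΔG > 0, so the forward reaction is non-spontaneous (proceeds in reverse).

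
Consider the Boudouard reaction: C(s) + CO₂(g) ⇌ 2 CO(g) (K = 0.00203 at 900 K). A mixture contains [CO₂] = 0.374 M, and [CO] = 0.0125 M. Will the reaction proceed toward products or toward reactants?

to the right

(C is a pure solid — omitted from Q.)
Q = [CO]² / [CO₂] = (0.0125)² / (0.374) = 4.18e-4
Q = 4.18e-4 < K = 0.00203, so the forward reaction proceeds.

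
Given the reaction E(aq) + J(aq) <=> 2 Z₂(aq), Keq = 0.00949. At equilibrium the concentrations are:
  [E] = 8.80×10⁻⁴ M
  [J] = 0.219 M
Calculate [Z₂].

At equilibrium, Keq = [Z₂]² / ([E]·[J]) = 0.00949.
([Z₂])² / ((8.80×10⁻⁴)·(0.219)) = 0.00949
[Z₂]² = 1.83×10⁻⁶ ⇒ [Z₂] = 0.00135 M

[Z₂] = 0.00135 M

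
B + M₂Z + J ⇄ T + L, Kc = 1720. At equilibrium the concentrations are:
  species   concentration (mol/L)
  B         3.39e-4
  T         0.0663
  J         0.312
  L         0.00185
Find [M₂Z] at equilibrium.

At equilibrium, Kc = [T]·[L] / ([B]·[M₂Z]·[J]) = 1720.
(0.0663)·(0.00185) / ((3.39e-4)·([M₂Z])·(0.312)) = 1720
[M₂Z] = 6.74e-4 mol/L

[M₂Z] = 6.74e-4 mol/L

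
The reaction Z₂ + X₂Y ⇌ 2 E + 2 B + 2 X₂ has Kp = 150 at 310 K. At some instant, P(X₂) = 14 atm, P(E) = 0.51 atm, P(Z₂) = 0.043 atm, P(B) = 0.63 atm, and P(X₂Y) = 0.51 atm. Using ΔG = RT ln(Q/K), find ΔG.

ΔG = 4.68 kJ/mol

Qp = P(E)²·P(B)²·P(X₂)² / (P(Z₂)·P(X₂Y)) = (0.51)²·(0.63)²·(14)² / ((0.043)·(0.51)) = 923
ΔG = RT ln(Qp/Kp) = (8.314 J mol⁻¹ K⁻¹)(310 K) × ln(923/150)
   = (2.577 kJ/mol)(1.817) = 4.68 kJ/mol
ΔG > 0, so the forward reaction is non-spontaneous (proceeds in reverse).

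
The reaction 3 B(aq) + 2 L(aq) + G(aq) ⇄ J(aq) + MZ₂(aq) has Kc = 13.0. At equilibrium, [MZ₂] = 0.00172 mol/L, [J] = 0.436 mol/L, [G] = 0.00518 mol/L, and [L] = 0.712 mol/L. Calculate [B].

At equilibrium, Kc = [J]·[MZ₂] / ([B]³·[L]²·[G]) = 13.0.
(0.436)·(0.00172) / (([B])³·(0.712)²·(0.00518)) = 13.0
[B]³ = 0.0220 ⇒ [B] = 0.280 mol/L

[B] = 0.280 mol/L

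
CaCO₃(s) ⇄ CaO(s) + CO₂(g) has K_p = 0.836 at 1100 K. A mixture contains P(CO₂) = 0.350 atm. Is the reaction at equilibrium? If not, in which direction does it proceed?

(CaCO₃, CaO are pure solids — omitted from Q_p.)
Q_p = P(CO₂) = 0.350
Q_p = 0.350 < K_p = 0.836, so the forward reaction proceeds.

forward (toward products)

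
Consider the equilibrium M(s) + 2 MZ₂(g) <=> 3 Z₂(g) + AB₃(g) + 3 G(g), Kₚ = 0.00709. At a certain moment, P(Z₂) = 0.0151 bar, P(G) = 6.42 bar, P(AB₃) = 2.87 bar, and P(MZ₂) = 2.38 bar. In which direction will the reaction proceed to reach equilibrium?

(M is a pure solid — omitted from Qₚ.)
Qₚ = P(Z₂)³·P(AB₃)·P(G)³ / P(MZ₂)² = (0.0151)³·(2.87)·(6.42)³ / (2.38)² = 4.62×10⁻⁴
Qₚ = 4.62×10⁻⁴ < Kₚ = 0.00709, so the forward reaction proceeds.

in the forward direction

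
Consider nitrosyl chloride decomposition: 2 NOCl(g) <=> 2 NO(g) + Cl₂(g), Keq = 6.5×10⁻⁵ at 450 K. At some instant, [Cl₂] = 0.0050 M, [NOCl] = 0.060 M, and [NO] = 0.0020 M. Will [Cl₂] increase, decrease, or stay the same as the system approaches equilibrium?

increase

Q = [NO]²·[Cl₂] / [NOCl]² = (0.0020)²·(0.0050) / (0.060)² = 5.6×10⁻⁶
Q = 5.6×10⁻⁶ < Keq = 6.5×10⁻⁵: net forward reaction.
Cl₂ is a product, so it increases.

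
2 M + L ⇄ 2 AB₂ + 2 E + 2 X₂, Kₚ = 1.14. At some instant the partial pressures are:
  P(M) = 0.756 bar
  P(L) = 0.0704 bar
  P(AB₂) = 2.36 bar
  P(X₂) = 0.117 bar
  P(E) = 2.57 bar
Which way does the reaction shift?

Qₚ = P(AB₂)²·P(E)²·P(X₂)² / (P(M)²·P(L)) = (2.36)²·(2.57)²·(0.117)² / ((0.756)²·(0.0704)) = 12.5
Qₚ = 12.5 > Kₚ = 1.14, so the reverse reaction proceeds.

to the left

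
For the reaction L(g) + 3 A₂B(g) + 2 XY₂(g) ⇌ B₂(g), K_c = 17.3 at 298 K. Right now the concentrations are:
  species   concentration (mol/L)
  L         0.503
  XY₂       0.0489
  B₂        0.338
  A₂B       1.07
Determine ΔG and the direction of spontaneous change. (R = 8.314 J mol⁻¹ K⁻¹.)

ΔG = 6.40 kJ/mol; the forward reaction is non-spontaneous

Q_c = [B₂] / ([L]·[A₂B]³·[XY₂]²) = (0.338) / ((0.503)·(1.07)³·(0.0489)²) = 229
ΔG = RT ln(Q_c/K_c) = (8.314 J mol⁻¹ K⁻¹)(298 K) × ln(229/17.3)
   = (2.478 kJ/mol)(2.583) = 6.40 kJ/mol
ΔG > 0, so the forward reaction is non-spontaneous (proceeds in reverse).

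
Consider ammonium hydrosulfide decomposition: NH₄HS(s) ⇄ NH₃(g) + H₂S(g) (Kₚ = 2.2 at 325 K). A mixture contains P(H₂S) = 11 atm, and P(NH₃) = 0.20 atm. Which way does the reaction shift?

(NH₄HS is a pure solid — omitted from Qₚ.)
Qₚ = P(NH₃)·P(H₂S) = (0.20)·(11) = 2.2
Qₚ = 2.2 = Kₚ, so the system is already at equilibrium.

neither direction; the system is at equilibrium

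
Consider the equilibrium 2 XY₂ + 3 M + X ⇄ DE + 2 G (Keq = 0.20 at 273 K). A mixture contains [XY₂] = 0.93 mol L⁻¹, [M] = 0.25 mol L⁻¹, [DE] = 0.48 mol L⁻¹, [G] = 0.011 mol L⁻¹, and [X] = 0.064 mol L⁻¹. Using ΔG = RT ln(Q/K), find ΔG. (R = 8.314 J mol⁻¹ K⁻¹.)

Q = [DE]·[G]² / ([XY₂]²·[M]³·[X]) = (0.48)·(0.011)² / ((0.93)²·(0.25)³·(0.064)) = 0.0672
ΔG = RT ln(Q/Keq) = (8.314 J mol⁻¹ K⁻¹)(273 K) × ln(0.0672/0.20)
   = (2.270 kJ/mol)(-1.091) = -2.48 kJ/mol
ΔG < 0, so the forward reaction is spontaneous (proceeds forward).

ΔG = -2.48 kJ/mol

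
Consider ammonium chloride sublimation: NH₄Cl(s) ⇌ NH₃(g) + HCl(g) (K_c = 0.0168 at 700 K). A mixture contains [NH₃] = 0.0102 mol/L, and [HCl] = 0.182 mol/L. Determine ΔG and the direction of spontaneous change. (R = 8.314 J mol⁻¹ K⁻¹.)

ΔG = -12.8 kJ/mol; the forward reaction is spontaneous

(NH₄Cl is a pure solid — omitted from Q_c.)
Q_c = [NH₃]·[HCl] = (0.0102)·(0.182) = 0.00186
ΔG = RT ln(Q_c/K_c) = (8.314 J mol⁻¹ K⁻¹)(700 K) × ln(0.00186/0.0168)
   = (5.820 kJ/mol)(-2.201) = -12.8 kJ/mol
ΔG < 0, so the forward reaction is spontaneous (proceeds forward).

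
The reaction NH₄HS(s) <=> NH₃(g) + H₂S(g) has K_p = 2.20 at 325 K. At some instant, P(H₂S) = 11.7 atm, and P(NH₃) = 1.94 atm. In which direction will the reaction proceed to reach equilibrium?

(NH₄HS is a pure solid — omitted from Q_p.)
Q_p = P(NH₃)·P(H₂S) = (1.94)·(11.7) = 22.7
Q_p = 22.7 > K_p = 2.20, so the reverse reaction proceeds.

reverse (toward reactants)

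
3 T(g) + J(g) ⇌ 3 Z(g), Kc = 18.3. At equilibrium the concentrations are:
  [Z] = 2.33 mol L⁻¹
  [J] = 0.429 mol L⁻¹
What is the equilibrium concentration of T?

[T] = 1.17 mol L⁻¹

At equilibrium, Kc = [Z]³ / ([T]³·[J]) = 18.3.
(2.33)³ / (([T])³·(0.429)) = 18.3
[T]³ = 1.61 ⇒ [T] = 1.17 mol L⁻¹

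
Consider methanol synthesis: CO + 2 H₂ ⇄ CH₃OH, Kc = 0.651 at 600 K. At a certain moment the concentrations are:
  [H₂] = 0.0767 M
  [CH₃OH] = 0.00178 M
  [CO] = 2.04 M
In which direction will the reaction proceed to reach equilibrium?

to the right

Qc = [CH₃OH] / ([CO]·[H₂]²) = (0.00178) / ((2.04)·(0.0767)²) = 0.148
Qc = 0.148 < Kc = 0.651, so the forward reaction proceeds.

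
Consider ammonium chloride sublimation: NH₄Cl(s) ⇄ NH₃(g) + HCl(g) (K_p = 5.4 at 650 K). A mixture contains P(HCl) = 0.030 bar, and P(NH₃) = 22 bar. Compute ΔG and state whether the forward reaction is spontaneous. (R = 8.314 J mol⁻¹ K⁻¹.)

(NH₄Cl is a pure solid — omitted from Q_p.)
Q_p = P(NH₃)·P(HCl) = (22)·(0.030) = 0.660
ΔG = RT ln(Q_p/K_p) = (8.314 J mol⁻¹ K⁻¹)(650 K) × ln(0.660/5.4)
   = (5.404 kJ/mol)(-2.102) = -11.4 kJ/mol
ΔG < 0, so the forward reaction is spontaneous (proceeds forward).

ΔG = -11.4 kJ/mol; the forward reaction is spontaneous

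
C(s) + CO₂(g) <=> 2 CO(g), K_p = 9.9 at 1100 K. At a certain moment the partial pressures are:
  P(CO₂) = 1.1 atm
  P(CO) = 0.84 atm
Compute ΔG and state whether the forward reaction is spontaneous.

(C is a pure solid — omitted from Q_p.)
Q_p = P(CO)² / P(CO₂) = (0.84)² / (1.1) = 0.641
ΔG = RT ln(Q_p/K_p) = (8.314 J mol⁻¹ K⁻¹)(1100 K) × ln(0.641/9.9)
   = (9.145 kJ/mol)(-2.737) = -25.0 kJ/mol
ΔG < 0, so the forward reaction is spontaneous (proceeds forward).

ΔG = -25.0 kJ/mol; the forward reaction is spontaneous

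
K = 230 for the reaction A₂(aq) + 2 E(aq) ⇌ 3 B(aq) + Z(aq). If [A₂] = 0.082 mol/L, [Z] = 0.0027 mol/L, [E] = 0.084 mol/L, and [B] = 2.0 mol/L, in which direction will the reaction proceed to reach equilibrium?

Q = [B]³·[Z] / ([A₂]·[E]²) = (2.0)³·(0.0027) / ((0.082)·(0.084)²) = 37
Q = 37 < K = 230, so the forward reaction proceeds.

to the right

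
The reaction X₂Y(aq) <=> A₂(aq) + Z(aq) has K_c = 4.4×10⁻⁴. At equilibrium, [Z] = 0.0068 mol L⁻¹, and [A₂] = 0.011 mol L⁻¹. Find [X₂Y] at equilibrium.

[X₂Y] = 0.17 mol L⁻¹

At equilibrium, K_c = [A₂]·[Z] / [X₂Y] = 4.4×10⁻⁴.
(0.011)·(0.0068) / ([X₂Y]) = 4.4×10⁻⁴
[X₂Y] = 0.170 = 0.17 mol L⁻¹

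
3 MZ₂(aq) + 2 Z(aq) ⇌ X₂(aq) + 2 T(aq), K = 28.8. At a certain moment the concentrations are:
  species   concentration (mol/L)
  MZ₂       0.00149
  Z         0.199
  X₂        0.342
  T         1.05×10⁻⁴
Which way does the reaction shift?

neither direction; the system is at equilibrium

Q = [X₂]·[T]² / ([MZ₂]³·[Z]²) = (0.342)·(1.05×10⁻⁴)² / ((0.00149)³·(0.199)²) = 28.8
Q = 28.8 = K, so the system is already at equilibrium.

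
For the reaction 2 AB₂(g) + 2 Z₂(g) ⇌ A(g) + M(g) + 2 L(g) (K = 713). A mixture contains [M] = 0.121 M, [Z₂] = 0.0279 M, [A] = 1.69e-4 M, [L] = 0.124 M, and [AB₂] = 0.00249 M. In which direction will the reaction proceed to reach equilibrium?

to the right

Q = [A]·[M]·[L]² / ([AB₂]²·[Z₂]²) = (1.69e-4)·(0.121)·(0.124)² / ((0.00249)²·(0.0279)²) = 65.1
Q = 65.1 < K = 713, so the forward reaction proceeds.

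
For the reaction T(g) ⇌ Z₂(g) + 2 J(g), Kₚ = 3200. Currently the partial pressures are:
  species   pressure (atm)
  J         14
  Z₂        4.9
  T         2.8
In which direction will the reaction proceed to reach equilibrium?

Qₚ = P(Z₂)·P(J)² / P(T) = (4.9)·(14)² / (2.8) = 340
Qₚ = 340 < Kₚ = 3200, so the forward reaction proceeds.

forward (toward products)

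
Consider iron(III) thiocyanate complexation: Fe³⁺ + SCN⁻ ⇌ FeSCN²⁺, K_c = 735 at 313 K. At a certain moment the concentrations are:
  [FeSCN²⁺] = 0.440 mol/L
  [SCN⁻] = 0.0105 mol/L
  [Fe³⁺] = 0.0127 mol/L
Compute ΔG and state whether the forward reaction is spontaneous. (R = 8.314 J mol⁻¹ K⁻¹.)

Q_c = [FeSCN²⁺] / ([Fe³⁺]·[SCN⁻]) = (0.440) / ((0.0127)·(0.0105)) = 3300
ΔG = RT ln(Q_c/K_c) = (8.314 J mol⁻¹ K⁻¹)(313 K) × ln(3300/735)
   = (2.602 kJ/mol)(1.502) = 3.91 kJ/mol
ΔG > 0, so the forward reaction is non-spontaneous (proceeds in reverse).

ΔG = 3.91 kJ/mol; the forward reaction is non-spontaneous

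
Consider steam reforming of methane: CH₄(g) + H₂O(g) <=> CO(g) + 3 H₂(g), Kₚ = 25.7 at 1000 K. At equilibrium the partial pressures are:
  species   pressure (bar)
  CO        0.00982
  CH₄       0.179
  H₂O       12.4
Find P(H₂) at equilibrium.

At equilibrium, Kₚ = P(CO)·P(H₂)³ / (P(CH₄)·P(H₂O)) = 25.7.
(0.00982)·(P(H₂))³ / ((0.179)·(12.4)) = 25.7
P(H₂)³ = 5810 ⇒ P(H₂) = 18.0 bar

P(H₂) = 18.0 bar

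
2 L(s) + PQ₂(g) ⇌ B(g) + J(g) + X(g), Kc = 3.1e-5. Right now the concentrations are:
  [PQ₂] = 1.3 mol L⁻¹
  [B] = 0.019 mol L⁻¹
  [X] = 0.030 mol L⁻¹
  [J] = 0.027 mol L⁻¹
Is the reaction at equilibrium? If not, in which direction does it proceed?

to the right

(L is a pure solid — omitted from Qc.)
Qc = [B]·[J]·[X] / [PQ₂] = (0.019)·(0.027)·(0.030) / (1.3) = 1.2e-5
Qc = 1.2e-5 < Kc = 3.1e-5, so the forward reaction proceeds.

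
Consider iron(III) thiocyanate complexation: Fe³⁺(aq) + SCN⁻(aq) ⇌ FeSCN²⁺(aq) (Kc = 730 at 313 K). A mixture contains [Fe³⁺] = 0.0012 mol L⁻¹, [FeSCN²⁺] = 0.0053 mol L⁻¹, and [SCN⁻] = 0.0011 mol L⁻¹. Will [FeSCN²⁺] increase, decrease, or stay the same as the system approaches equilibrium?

decrease

Qc = [FeSCN²⁺] / ([Fe³⁺]·[SCN⁻]) = (0.0053) / ((0.0012)·(0.0011)) = 4000
Qc = 4000 > Kc = 730: net reverse reaction.
FeSCN²⁺ is a product, so it decreases.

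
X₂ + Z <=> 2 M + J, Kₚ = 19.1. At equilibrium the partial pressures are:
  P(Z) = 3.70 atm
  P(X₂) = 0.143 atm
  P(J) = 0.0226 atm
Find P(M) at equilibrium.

At equilibrium, Kₚ = P(M)²·P(J) / (P(X₂)·P(Z)) = 19.1.
(P(M))²·(0.0226) / ((0.143)·(3.70)) = 19.1
P(M)² = 447 ⇒ P(M) = 21.1 atm

P(M) = 21.1 atm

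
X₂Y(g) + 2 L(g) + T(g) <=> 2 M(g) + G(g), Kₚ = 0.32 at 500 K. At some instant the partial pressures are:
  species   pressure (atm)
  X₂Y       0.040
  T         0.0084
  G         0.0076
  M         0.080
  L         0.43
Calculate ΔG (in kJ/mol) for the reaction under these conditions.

ΔG = 3.72 kJ/mol

Qₚ = P(M)²·P(G) / (P(X₂Y)·P(L)²·P(T)) = (0.080)²·(0.0076) / ((0.040)·(0.43)²·(0.0084)) = 0.783
ΔG = RT ln(Qₚ/Kₚ) = (8.314 J mol⁻¹ K⁻¹)(500 K) × ln(0.783/0.32)
   = (4.157 kJ/mol)(0.8948) = 3.72 kJ/mol
ΔG > 0, so the forward reaction is non-spontaneous (proceeds in reverse).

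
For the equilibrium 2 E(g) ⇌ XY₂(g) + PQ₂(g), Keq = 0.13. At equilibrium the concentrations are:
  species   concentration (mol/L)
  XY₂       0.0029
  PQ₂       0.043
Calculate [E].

[E] = 0.031 mol/L

At equilibrium, Keq = [XY₂]·[PQ₂] / [E]² = 0.13.
(0.0029)·(0.043) / ([E])² = 0.13
[E]² = 9.59e-4 ⇒ [E] = 0.031 mol/L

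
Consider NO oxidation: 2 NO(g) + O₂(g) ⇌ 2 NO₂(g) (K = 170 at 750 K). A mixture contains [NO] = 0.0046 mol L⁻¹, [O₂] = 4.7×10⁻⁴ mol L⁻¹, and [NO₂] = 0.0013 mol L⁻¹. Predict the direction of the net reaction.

Q = [NO₂]² / ([NO]²·[O₂]) = (0.0013)² / ((0.0046)²·(4.7×10⁻⁴)) = 170
Q = 170 = K, so the system is already at equilibrium.

at equilibrium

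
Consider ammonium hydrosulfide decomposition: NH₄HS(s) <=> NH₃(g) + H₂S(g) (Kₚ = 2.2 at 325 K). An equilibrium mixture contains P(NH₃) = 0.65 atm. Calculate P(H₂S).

P(H₂S) = 3.4 atm

(NH₄HS is a pure solid — omitted from Kₚ.)
At equilibrium, Kₚ = P(NH₃)·P(H₂S) = 2.2.
(0.65)·(P(H₂S)) = 2.2
P(H₂S) = 3.38 = 3.4 atm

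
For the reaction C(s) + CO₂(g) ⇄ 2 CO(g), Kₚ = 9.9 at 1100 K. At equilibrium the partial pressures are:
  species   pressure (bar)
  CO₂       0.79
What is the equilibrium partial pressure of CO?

(C is a pure solid — omitted from Kₚ.)
At equilibrium, Kₚ = P(CO)² / P(CO₂) = 9.9.
(P(CO))² / (0.79) = 9.9
P(CO)² = 7.82 ⇒ P(CO) = 2.8 bar

P(CO) = 2.8 bar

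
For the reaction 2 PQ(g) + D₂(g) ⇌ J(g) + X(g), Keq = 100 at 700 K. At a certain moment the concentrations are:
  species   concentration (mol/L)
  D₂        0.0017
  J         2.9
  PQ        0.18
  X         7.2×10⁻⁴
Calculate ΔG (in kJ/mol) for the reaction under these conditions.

ΔG = -5.65 kJ/mol

Q = [J]·[X] / ([PQ]²·[D₂]) = (2.9)·(7.2×10⁻⁴) / ((0.18)²·(0.0017)) = 37.9
ΔG = RT ln(Q/Keq) = (8.314 J mol⁻¹ K⁻¹)(700 K) × ln(37.9/100)
   = (5.820 kJ/mol)(-0.9702) = -5.65 kJ/mol
ΔG < 0, so the forward reaction is spontaneous (proceeds forward).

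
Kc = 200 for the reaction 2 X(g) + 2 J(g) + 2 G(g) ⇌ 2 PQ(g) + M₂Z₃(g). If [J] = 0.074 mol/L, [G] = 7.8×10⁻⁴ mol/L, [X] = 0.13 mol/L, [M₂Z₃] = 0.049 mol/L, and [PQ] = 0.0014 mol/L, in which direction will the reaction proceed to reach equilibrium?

in the reverse direction

Qc = [PQ]²·[M₂Z₃] / ([X]²·[J]²·[G]²) = (0.0014)²·(0.049) / ((0.13)²·(0.074)²·(7.8×10⁻⁴)²) = 1700
Qc = 1700 > Kc = 200, so the reverse reaction proceeds.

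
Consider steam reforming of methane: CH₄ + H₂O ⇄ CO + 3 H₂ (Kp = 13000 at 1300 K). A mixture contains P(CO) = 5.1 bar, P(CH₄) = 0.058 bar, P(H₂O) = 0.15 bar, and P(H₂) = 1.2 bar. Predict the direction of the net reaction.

in the forward direction

Qp = P(CO)·P(H₂)³ / (P(CH₄)·P(H₂O)) = (5.1)·(1.2)³ / ((0.058)·(0.15)) = 1000
Qp = 1000 < Kp = 13000, so the forward reaction proceeds.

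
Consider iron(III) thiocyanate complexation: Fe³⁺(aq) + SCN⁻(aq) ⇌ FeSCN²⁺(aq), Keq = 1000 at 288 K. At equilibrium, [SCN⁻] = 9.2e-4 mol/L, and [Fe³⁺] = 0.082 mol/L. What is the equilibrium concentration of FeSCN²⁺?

At equilibrium, Keq = [FeSCN²⁺] / ([Fe³⁺]·[SCN⁻]) = 1000.
([FeSCN²⁺]) / ((0.082)·(9.2e-4)) = 1000
[FeSCN²⁺] = 0.0754 = 0.075 mol/L

[FeSCN²⁺] = 0.075 mol/L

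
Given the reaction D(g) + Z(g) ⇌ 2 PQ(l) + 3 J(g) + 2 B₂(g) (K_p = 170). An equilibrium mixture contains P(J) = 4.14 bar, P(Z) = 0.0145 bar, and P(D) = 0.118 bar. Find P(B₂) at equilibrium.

(PQ is a pure liquid — omitted from K_p.)
At equilibrium, K_p = P(J)³·P(B₂)² / (P(D)·P(Z)) = 170.
(4.14)³·(P(B₂))² / ((0.118)·(0.0145)) = 170
P(B₂)² = 0.00410 ⇒ P(B₂) = 0.0640 bar

P(B₂) = 0.0640 bar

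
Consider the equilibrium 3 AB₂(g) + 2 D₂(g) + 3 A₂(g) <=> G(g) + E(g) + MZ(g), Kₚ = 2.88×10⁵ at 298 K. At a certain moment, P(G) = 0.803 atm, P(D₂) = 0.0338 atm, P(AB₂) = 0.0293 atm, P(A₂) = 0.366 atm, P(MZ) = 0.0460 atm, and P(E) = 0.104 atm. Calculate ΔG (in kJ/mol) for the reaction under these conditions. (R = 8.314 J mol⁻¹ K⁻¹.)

Qₚ = P(G)·P(E)·P(MZ) / (P(AB₂)³·P(D₂)²·P(A₂)³) = (0.803)·(0.104)·(0.0460) / ((0.0293)³·(0.0338)²·(0.366)³) = 2.73×10⁶
ΔG = RT ln(Qₚ/Kₚ) = (8.314 J mol⁻¹ K⁻¹)(298 K) × ln(2.73×10⁶/2.88×10⁵)
   = (2.478 kJ/mol)(2.249) = 5.57 kJ/mol
ΔG > 0, so the forward reaction is non-spontaneous (proceeds in reverse).

ΔG = 5.57 kJ/mol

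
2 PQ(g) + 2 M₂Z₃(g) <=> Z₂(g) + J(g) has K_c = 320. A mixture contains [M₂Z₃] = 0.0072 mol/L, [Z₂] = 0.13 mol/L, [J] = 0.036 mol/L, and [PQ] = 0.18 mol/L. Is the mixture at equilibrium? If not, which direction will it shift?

Q_c = [Z₂]·[J] / ([PQ]²·[M₂Z₃]²) = (0.13)·(0.036) / ((0.18)²·(0.0072)²) = 2800
Q_c = 2800 > K_c = 320: net reverse reaction.

no; Q > K, reaction proceeds in reverse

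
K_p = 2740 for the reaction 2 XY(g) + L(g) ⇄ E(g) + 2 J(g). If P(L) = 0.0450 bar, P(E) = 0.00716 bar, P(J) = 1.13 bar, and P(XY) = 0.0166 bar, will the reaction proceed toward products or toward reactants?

to the right

Q_p = P(E)·P(J)² / (P(XY)²·P(L)) = (0.00716)·(1.13)² / ((0.0166)²·(0.0450)) = 737
Q_p = 737 < K_p = 2740, so the forward reaction proceeds.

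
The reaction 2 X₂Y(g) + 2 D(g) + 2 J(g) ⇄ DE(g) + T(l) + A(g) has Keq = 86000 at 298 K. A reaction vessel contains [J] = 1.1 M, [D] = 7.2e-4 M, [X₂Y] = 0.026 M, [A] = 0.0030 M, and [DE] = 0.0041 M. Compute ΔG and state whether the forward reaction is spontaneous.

(T is a pure liquid — omitted from Q.)
Q = [DE]·[A] / ([X₂Y]²·[D]²·[J]²) = (0.0041)·(0.0030) / ((0.026)²·(7.2e-4)²·(1.1)²) = 29000
ΔG = RT ln(Q/Keq) = (8.314 J mol⁻¹ K⁻¹)(298 K) × ln(29000/86000)
   = (2.478 kJ/mol)(-1.087) = -2.69 kJ/mol
ΔG < 0, so the forward reaction is spontaneous (proceeds forward).

ΔG = -2.69 kJ/mol; the forward reaction is spontaneous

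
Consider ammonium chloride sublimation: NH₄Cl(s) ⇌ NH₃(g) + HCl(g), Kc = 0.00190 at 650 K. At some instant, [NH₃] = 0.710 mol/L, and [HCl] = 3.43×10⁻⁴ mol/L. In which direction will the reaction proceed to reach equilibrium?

(NH₄Cl is a pure solid — omitted from Qc.)
Qc = [NH₃]·[HCl] = (0.710)·(3.43×10⁻⁴) = 2.44×10⁻⁴
Qc = 2.44×10⁻⁴ < Kc = 0.00190, so the forward reaction proceeds.

to the right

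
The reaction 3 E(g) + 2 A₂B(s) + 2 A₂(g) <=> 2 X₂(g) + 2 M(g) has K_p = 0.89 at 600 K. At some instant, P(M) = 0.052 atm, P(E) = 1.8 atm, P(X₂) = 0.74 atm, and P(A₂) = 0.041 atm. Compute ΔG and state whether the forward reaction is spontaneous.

(A₂B is a pure solid — omitted from Q_p.)
Q_p = P(X₂)²·P(M)² / (P(E)³·P(A₂)²) = (0.74)²·(0.052)² / ((1.8)³·(0.041)²) = 0.151
ΔG = RT ln(Q_p/K_p) = (8.314 J mol⁻¹ K⁻¹)(600 K) × ln(0.151/0.89)
   = (4.988 kJ/mol)(-1.774) = -8.85 kJ/mol
ΔG < 0, so the forward reaction is spontaneous (proceeds forward).

ΔG = -8.85 kJ/mol; the forward reaction is spontaneous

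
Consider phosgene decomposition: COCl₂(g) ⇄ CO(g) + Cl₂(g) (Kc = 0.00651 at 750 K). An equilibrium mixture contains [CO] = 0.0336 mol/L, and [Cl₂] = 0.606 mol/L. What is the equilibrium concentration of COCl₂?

At equilibrium, Kc = [CO]·[Cl₂] / [COCl₂] = 0.00651.
(0.0336)·(0.606) / ([COCl₂]) = 0.00651
[COCl₂] = 3.13 mol/L

[COCl₂] = 3.13 mol/L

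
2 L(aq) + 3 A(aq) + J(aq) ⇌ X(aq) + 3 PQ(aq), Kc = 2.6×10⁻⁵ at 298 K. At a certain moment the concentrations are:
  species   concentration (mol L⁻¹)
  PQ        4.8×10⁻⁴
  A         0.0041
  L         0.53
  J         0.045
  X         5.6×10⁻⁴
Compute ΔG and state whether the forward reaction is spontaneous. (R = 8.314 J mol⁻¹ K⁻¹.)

ΔG = 2.49 kJ/mol; the forward reaction is non-spontaneous

Qc = [X]·[PQ]³ / ([L]²·[A]³·[J]) = (5.6×10⁻⁴)·(4.8×10⁻⁴)³ / ((0.53)²·(0.0041)³·(0.045)) = 7.11×10⁻⁵
ΔG = RT ln(Qc/Kc) = (8.314 J mol⁻¹ K⁻¹)(298 K) × ln(7.11×10⁻⁵/2.6×10⁻⁵)
   = (2.478 kJ/mol)(1.006) = 2.49 kJ/mol
ΔG > 0, so the forward reaction is non-spontaneous (proceeds in reverse).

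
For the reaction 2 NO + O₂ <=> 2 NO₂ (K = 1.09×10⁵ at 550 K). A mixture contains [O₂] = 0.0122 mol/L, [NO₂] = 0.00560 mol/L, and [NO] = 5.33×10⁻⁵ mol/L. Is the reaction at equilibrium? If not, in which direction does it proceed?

toward reactants

Q = [NO₂]² / ([NO]²·[O₂]) = (0.00560)² / ((5.33×10⁻⁵)²·(0.0122)) = 9.05×10⁵
Q = 9.05×10⁵ > K = 1.09×10⁵, so the reverse reaction proceeds.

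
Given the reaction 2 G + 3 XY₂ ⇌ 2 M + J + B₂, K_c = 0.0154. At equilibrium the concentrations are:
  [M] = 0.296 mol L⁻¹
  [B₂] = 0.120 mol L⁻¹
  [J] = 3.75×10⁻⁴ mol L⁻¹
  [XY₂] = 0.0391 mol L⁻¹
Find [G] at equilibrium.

At equilibrium, K_c = [M]²·[J]·[B₂] / ([G]²·[XY₂]³) = 0.0154.
(0.296)²·(3.75×10⁻⁴)·(0.120) / (([G])²·(0.0391)³) = 0.0154
[G]² = 4.28 ⇒ [G] = 2.07 mol L⁻¹

[G] = 2.07 mol L⁻¹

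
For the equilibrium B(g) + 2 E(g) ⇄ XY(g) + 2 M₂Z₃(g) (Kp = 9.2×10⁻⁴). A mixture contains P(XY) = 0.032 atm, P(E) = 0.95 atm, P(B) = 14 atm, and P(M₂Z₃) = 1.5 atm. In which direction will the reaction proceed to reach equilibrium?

to the left

Qp = P(XY)·P(M₂Z₃)² / (P(B)·P(E)²) = (0.032)·(1.5)² / ((14)·(0.95)²) = 0.0057
Qp = 0.0057 > Kp = 9.2×10⁻⁴, so the reverse reaction proceeds.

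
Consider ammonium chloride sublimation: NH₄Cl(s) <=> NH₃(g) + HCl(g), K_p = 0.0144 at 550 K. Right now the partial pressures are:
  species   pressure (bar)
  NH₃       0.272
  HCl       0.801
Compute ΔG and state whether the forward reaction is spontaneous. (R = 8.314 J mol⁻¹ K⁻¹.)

(NH₄Cl is a pure solid — omitted from Q_p.)
Q_p = P(NH₃)·P(HCl) = (0.272)·(0.801) = 0.218
ΔG = RT ln(Q_p/K_p) = (8.314 J mol⁻¹ K⁻¹)(550 K) × ln(0.218/0.0144)
   = (4.573 kJ/mol)(2.717) = 12.4 kJ/mol
ΔG > 0, so the forward reaction is non-spontaneous (proceeds in reverse).

ΔG = 12.4 kJ/mol; the forward reaction is non-spontaneous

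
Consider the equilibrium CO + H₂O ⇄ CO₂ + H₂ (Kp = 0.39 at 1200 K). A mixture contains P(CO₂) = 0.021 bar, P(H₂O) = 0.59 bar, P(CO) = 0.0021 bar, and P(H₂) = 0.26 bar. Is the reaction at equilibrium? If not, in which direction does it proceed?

toward reactants

Qp = P(CO₂)·P(H₂) / (P(CO)·P(H₂O)) = (0.021)·(0.26) / ((0.0021)·(0.59)) = 4.4
Qp = 4.4 > Kp = 0.39, so the reverse reaction proceeds.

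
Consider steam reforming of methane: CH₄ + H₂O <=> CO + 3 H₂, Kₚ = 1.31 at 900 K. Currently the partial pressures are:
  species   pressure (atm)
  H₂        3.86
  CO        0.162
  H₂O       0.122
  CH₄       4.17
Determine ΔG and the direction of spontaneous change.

Qₚ = P(CO)·P(H₂)³ / (P(CH₄)·P(H₂O)) = (0.162)·(3.86)³ / ((4.17)·(0.122)) = 18.3
ΔG = RT ln(Qₚ/Kₚ) = (8.314 J mol⁻¹ K⁻¹)(900 K) × ln(18.3/1.31)
   = (7.483 kJ/mol)(2.637) = 19.7 kJ/mol
ΔG > 0, so the forward reaction is non-spontaneous (proceeds in reverse).

ΔG = 19.7 kJ/mol; the forward reaction is non-spontaneous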